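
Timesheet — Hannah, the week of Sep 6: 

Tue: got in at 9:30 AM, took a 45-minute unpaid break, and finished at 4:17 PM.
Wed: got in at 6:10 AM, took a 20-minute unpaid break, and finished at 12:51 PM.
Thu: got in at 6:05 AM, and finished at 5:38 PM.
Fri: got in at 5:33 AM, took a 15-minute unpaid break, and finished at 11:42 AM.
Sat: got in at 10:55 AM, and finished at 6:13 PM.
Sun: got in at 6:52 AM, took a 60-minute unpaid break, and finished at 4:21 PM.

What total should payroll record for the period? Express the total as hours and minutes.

Tue: 9:30 AM–4:17 PM = 6 h 47 min; less 45 min break → 6 h 2 min
Wed: 6:10 AM–12:51 PM = 6 h 41 min; less 20 min break → 6 h 21 min
Thu: 6:05 AM–5:38 PM = 11 h 33 min
Fri: 5:33 AM–11:42 AM = 6 h 9 min; less 15 min break → 5 h 54 min
Sat: 10:55 AM–6:13 PM = 7 h 18 min
Sun: 6:52 AM–4:21 PM = 9 h 29 min; less 60 min break → 8 h 29 min
Total: 6 h 2 min + 6 h 21 min + 11 h 33 min + 5 h 54 min + 7 h 18 min + 8 h 29 min = 45 h 37 min.

45 h 37 min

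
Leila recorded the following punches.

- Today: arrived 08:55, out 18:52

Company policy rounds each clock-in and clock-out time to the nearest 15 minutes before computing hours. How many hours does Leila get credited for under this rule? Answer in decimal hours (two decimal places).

9.75 hours

Today: in 08:55→09:00, out 18:52→18:45; 9 h 45 min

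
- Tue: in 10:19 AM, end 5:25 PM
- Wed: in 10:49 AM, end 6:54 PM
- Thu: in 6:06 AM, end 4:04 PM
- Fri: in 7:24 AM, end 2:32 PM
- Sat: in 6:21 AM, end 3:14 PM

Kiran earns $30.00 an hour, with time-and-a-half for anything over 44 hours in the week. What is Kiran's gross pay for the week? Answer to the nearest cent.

Tue: 10:19 AM–5:25 PM = 7 h 6 min
Wed: 10:49 AM–6:54 PM = 8 h 5 min
Thu: 6:06 AM–4:04 PM = 9 h 58 min
Fri: 7:24 AM–2:32 PM = 7 h 8 min
Sat: 6:21 AM–3:14 PM = 8 h 53 min
Total worked: 41 h 10 min = 2470 min.
Regular 41 h 10 min = 2470 min at $30.00/h; overtime 0 h 0 min = 0 min at $45.00/h.
Pay = (2470 × $30.00 + 0 × $45.00) ÷ 60 = $1235.00.

$1235.00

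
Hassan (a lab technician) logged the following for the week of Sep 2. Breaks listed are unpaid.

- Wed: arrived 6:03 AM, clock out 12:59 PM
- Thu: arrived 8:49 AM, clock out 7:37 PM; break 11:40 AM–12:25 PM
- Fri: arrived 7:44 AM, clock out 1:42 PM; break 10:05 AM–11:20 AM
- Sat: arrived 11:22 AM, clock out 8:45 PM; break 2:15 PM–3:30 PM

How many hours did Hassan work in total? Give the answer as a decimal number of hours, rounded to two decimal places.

29.83 hours

Wed: 6:03 AM–12:59 PM = 6 h 56 min
Thu: 8:49 AM–7:37 PM = 10 h 48 min; less 45 min break → 10 h 3 min
Fri: 7:44 AM–1:42 PM = 5 h 58 min; less 75 min break → 4 h 43 min
Sat: 11:22 AM–8:45 PM = 9 h 23 min; less 75 min break → 8 h 8 min
Total: 6 h 56 min + 10 h 3 min + 4 h 43 min + 8 h 8 min = 29 h 50 min.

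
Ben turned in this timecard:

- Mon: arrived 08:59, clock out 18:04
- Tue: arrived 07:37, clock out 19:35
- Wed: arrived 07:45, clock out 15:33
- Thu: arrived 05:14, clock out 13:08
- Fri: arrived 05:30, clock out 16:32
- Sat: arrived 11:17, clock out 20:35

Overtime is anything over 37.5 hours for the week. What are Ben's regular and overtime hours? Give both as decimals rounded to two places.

Regular 37.50 hours, overtime 19.58 hours

Mon: 08:59–18:04 = 9 h 5 min
Tue: 07:37–19:35 = 11 h 58 min
Wed: 07:45–15:33 = 7 h 48 min
Thu: 05:14–13:08 = 7 h 54 min
Fri: 05:30–16:32 = 11 h 2 min
Sat: 11:17–20:35 = 9 h 18 min
Total worked: 57 h 5 min = 57.08 h.
Threshold 37.5 h → overtime 19 h 35 min, regular 37 h 30 min.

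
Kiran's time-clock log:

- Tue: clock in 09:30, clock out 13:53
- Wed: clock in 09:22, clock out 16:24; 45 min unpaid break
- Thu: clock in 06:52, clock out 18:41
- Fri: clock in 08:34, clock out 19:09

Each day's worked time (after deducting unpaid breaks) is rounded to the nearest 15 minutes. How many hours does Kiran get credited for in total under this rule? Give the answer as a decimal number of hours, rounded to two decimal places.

33.00 hours

Tue: 09:30–13:53 = 4 h 23 min → rounds to 4 h 30 min
Wed: 09:22–16:24 = 7 h 2 min − 45 min = 6 h 17 min → rounds to 6 h 15 min
Thu: 06:52–18:41 = 11 h 49 min → rounds to 11 h 45 min
Fri: 08:34–19:09 = 10 h 35 min → rounds to 10 h 30 min
Total credited: 33 h 0 min.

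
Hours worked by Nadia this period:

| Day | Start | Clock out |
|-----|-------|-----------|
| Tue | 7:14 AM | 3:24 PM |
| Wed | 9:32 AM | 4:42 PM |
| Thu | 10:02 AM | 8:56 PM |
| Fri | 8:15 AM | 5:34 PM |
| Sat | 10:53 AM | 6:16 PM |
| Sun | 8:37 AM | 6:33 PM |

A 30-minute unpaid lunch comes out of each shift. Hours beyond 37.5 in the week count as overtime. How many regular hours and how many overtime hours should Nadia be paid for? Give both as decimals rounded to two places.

Tue: 7:14 AM–3:24 PM = 8 h 10 min; less 30 min break → 7 h 40 min
Wed: 9:32 AM–4:42 PM = 7 h 10 min; less 30 min break → 6 h 40 min
Thu: 10:02 AM–8:56 PM = 10 h 54 min; less 30 min break → 10 h 24 min
Fri: 8:15 AM–5:34 PM = 9 h 19 min; less 30 min break → 8 h 49 min
Sat: 10:53 AM–6:16 PM = 7 h 23 min; less 30 min break → 6 h 53 min
Sun: 8:37 AM–6:33 PM = 9 h 56 min; less 30 min break → 9 h 26 min
Total worked: 49 h 52 min = 49.87 h.
Threshold 37.5 h → overtime 12 h 22 min, regular 37 h 30 min.

Regular 37.50 hours, overtime 12.37 hours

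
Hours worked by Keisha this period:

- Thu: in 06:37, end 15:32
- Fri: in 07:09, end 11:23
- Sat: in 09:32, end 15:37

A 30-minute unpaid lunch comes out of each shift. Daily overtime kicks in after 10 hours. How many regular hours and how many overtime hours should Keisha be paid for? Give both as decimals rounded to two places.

Regular 17.73 hours, overtime 0.00 hours

Thu: 06:37–15:32 = 8 h 55 min; less 30 min break → 8 h 25 min
Fri: 07:09–11:23 = 4 h 14 min; less 30 min break → 3 h 44 min
Sat: 09:32–15:37 = 6 h 5 min; less 30 min break → 5 h 35 min
Thu reg 8 h 25 min / OT 0 h 0 min; Fri reg 3 h 44 min / OT 0 h 0 min; Sat reg 5 h 35 min / OT 0 h 0 min.
Totals: regular 17 h 44 min, overtime 0 h 0 min.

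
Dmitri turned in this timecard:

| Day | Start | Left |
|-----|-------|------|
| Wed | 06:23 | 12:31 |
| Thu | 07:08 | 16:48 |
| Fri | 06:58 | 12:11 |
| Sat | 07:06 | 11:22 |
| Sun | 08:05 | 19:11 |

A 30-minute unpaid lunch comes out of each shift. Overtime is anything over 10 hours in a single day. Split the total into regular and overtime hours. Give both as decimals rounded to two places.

Regular 33.28 hours, overtime 0.60 hours

Wed: 06:23–12:31 = 6 h 8 min; less 30 min break → 5 h 38 min
Thu: 07:08–16:48 = 9 h 40 min; less 30 min break → 9 h 10 min
Fri: 06:58–12:11 = 5 h 13 min; less 30 min break → 4 h 43 min
Sat: 07:06–11:22 = 4 h 16 min; less 30 min break → 3 h 46 min
Sun: 08:05–19:11 = 11 h 6 min; less 30 min break → 10 h 36 min
Wed reg 5 h 38 min / OT 0 h 0 min; Thu reg 9 h 10 min / OT 0 h 0 min; Fri reg 4 h 43 min / OT 0 h 0 min; Sat reg 3 h 46 min / OT 0 h 0 min; Sun reg 10 h 0 min / OT 0 h 36 min.
Totals: regular 33 h 17 min, overtime 0 h 36 min.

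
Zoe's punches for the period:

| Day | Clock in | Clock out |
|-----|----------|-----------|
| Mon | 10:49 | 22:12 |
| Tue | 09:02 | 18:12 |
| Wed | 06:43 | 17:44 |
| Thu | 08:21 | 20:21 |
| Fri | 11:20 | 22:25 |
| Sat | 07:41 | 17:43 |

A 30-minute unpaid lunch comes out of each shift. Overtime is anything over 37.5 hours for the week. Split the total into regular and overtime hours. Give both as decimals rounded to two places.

Mon: 10:49–22:12 = 11 h 23 min; less 30 min break → 10 h 53 min
Tue: 09:02–18:12 = 9 h 10 min; less 30 min break → 8 h 40 min
Wed: 06:43–17:44 = 11 h 1 min; less 30 min break → 10 h 31 min
Thu: 08:21–20:21 = 12 h 0 min; less 30 min break → 11 h 30 min
Fri: 11:20–22:25 = 11 h 5 min; less 30 min break → 10 h 35 min
Sat: 07:41–17:43 = 10 h 2 min; less 30 min break → 9 h 32 min
Total worked: 61 h 41 min = 61.68 h.
Threshold 37.5 h → overtime 24 h 11 min, regular 37 h 30 min.

Regular 37.50 hours, overtime 24.18 hours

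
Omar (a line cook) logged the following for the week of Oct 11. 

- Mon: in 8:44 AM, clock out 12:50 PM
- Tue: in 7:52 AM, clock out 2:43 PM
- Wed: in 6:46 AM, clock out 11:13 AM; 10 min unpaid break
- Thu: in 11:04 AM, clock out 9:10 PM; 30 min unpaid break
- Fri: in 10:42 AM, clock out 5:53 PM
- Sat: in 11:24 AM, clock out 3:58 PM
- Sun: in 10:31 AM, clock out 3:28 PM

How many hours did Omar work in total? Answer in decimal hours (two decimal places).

Mon: 8:44 AM–12:50 PM = 4 h 6 min
Tue: 7:52 AM–2:43 PM = 6 h 51 min
Wed: 6:46 AM–11:13 AM = 4 h 27 min; less 10 min break → 4 h 17 min
Thu: 11:04 AM–9:10 PM = 10 h 6 min; less 30 min break → 9 h 36 min
Fri: 10:42 AM–5:53 PM = 7 h 11 min
Sat: 11:24 AM–3:58 PM = 4 h 34 min
Sun: 10:31 AM–3:28 PM = 4 h 57 min
Total: 4 h 6 min + 6 h 51 min + 4 h 17 min + 9 h 36 min + 7 h 11 min + 4 h 34 min + 4 h 57 min = 41 h 32 min.

41.53 hours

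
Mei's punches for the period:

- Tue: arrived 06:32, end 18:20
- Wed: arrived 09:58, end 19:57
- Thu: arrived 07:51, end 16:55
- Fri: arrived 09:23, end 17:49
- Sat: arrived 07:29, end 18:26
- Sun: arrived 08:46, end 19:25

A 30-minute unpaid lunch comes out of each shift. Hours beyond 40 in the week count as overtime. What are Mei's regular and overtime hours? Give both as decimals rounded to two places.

Tue: 06:32–18:20 = 11 h 48 min; less 30 min break → 11 h 18 min
Wed: 09:58–19:57 = 9 h 59 min; less 30 min break → 9 h 29 min
Thu: 07:51–16:55 = 9 h 4 min; less 30 min break → 8 h 34 min
Fri: 09:23–17:49 = 8 h 26 min; less 30 min break → 7 h 56 min
Sat: 07:29–18:26 = 10 h 57 min; less 30 min break → 10 h 27 min
Sun: 08:46–19:25 = 10 h 39 min; less 30 min break → 10 h 9 min
Total worked: 57 h 53 min = 57.88 h.
Threshold 40 h → overtime 17 h 53 min, regular 40 h 0 min.

Regular 40.00 hours, overtime 17.88 hours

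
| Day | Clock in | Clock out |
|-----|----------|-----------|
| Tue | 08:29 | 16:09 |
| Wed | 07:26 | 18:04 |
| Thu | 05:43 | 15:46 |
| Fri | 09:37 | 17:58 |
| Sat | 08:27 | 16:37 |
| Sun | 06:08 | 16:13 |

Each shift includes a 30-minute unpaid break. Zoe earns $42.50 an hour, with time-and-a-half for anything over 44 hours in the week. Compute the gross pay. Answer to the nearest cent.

Tue: 08:29–16:09 = 7 h 40 min; less 30 min break → 7 h 10 min
Wed: 07:26–18:04 = 10 h 38 min; less 30 min break → 10 h 8 min
Thu: 05:43–15:46 = 10 h 3 min; less 30 min break → 9 h 33 min
Fri: 09:37–17:58 = 8 h 21 min; less 30 min break → 7 h 51 min
Sat: 08:27–16:37 = 8 h 10 min; less 30 min break → 7 h 40 min
Sun: 06:08–16:13 = 10 h 5 min; less 30 min break → 9 h 35 min
Total worked: 51 h 57 min = 3117 min.
Regular 44 h 0 min = 2640 min at $42.50/h; overtime 7 h 57 min = 477 min at $63.75/h.
Pay = (2640 × $42.50 + 477 × $63.75) ÷ 60 = $2376.81.

$2376.81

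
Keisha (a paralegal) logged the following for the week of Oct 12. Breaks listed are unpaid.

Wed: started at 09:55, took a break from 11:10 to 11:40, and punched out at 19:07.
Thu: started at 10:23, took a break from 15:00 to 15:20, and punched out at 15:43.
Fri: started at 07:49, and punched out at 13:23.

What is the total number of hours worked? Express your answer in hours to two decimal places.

Wed: 09:55–19:07 = 9 h 12 min; less 30 min break → 8 h 42 min
Thu: 10:23–15:43 = 5 h 20 min; less 20 min break → 5 h 0 min
Fri: 07:49–13:23 = 5 h 34 min
Total: 8 h 42 min + 5 h 0 min + 5 h 34 min = 19 h 16 min.

19.27 hours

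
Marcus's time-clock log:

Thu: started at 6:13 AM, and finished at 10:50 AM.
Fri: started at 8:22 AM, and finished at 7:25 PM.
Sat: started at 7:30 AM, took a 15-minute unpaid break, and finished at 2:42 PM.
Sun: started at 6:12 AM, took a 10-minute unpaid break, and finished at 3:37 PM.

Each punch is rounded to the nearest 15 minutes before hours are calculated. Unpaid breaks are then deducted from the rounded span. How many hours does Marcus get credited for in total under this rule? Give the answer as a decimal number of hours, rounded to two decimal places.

Thu: in 6:13 AM→6:15 AM, out 10:50 AM→10:45 AM; 4 h 30 min
Fri: in 8:22 AM→8:15 AM, out 7:25 PM→7:30 PM; 11 h 15 min
Sat: in 7:30 AM→7:30 AM, out 2:42 PM→2:45 PM; 7 h 15 min − 15 min = 7 h 0 min
Sun: in 6:12 AM→6:15 AM, out 3:37 PM→3:30 PM; 9 h 15 min − 10 min = 9 h 5 min
Total credited: 31 h 50 min.

31.83 hours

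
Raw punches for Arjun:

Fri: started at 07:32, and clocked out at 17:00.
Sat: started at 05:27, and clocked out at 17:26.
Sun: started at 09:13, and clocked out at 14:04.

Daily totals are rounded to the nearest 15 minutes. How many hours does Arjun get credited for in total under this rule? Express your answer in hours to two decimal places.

26.25 hours

Fri: 07:32–17:00 = 9 h 28 min → rounds to 9 h 30 min
Sat: 05:27–17:26 = 11 h 59 min → rounds to 12 h 0 min
Sun: 09:13–14:04 = 4 h 51 min → rounds to 4 h 45 min
Total credited: 26 h 15 min.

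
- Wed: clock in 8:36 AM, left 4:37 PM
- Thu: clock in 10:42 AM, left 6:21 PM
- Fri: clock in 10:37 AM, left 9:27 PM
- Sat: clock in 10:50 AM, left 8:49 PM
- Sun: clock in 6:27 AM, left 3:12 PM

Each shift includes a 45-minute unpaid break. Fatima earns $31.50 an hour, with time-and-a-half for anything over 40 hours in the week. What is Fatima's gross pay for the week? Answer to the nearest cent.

Wed: 8:36 AM–4:37 PM = 8 h 1 min; less 45 min break → 7 h 16 min
Thu: 10:42 AM–6:21 PM = 7 h 39 min; less 45 min break → 6 h 54 min
Fri: 10:37 AM–9:27 PM = 10 h 50 min; less 45 min break → 10 h 5 min
Sat: 10:50 AM–8:49 PM = 9 h 59 min; less 45 min break → 9 h 14 min
Sun: 6:27 AM–3:12 PM = 8 h 45 min; less 45 min break → 8 h 0 min
Total worked: 41 h 29 min = 2489 min.
Regular 40 h 0 min = 2400 min at $31.50/h; overtime 1 h 29 min = 89 min at $47.25/h.
Pay = (2400 × $31.50 + 89 × $47.25) ÷ 60 = $1330.09.

$1330.09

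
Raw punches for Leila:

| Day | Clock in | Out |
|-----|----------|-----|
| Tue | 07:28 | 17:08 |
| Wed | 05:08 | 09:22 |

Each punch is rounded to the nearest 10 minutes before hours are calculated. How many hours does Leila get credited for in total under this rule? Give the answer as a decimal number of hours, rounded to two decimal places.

Tue: in 07:28→07:30, out 17:08→17:10; 9 h 40 min
Wed: in 05:08→05:10, out 09:22→09:20; 4 h 10 min
Total credited: 13 h 50 min.

13.83 hours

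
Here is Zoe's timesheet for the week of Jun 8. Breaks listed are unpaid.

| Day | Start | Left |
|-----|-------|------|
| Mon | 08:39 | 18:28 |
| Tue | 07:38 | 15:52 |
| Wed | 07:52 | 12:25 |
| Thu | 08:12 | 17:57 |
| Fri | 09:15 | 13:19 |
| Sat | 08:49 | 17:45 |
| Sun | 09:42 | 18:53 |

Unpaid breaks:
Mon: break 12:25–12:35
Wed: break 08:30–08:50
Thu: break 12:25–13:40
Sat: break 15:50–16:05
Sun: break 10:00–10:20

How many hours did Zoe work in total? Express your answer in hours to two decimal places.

Mon: 08:39–18:28 = 9 h 49 min; less 10 min break → 9 h 39 min
Tue: 07:38–15:52 = 8 h 14 min
Wed: 07:52–12:25 = 4 h 33 min; less 20 min break → 4 h 13 min
Thu: 08:12–17:57 = 9 h 45 min; less 75 min break → 8 h 30 min
Fri: 09:15–13:19 = 4 h 4 min
Sat: 08:49–17:45 = 8 h 56 min; less 15 min break → 8 h 41 min
Sun: 09:42–18:53 = 9 h 11 min; less 20 min break → 8 h 51 min
Total: 9 h 39 min + 8 h 14 min + 4 h 13 min + 8 h 30 min + 4 h 4 min + 8 h 41 min + 8 h 51 min = 52 h 12 min.

52.20 hours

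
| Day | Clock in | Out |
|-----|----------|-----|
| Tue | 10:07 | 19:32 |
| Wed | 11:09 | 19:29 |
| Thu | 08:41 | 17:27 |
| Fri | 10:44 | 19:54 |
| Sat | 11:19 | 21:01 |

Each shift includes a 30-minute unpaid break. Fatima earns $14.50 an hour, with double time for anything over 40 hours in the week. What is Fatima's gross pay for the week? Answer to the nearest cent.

Tue: 10:07–19:32 = 9 h 25 min; less 30 min break → 8 h 55 min
Wed: 11:09–19:29 = 8 h 20 min; less 30 min break → 7 h 50 min
Thu: 08:41–17:27 = 8 h 46 min; less 30 min break → 8 h 16 min
Fri: 10:44–19:54 = 9 h 10 min; less 30 min break → 8 h 40 min
Sat: 11:19–21:01 = 9 h 42 min; less 30 min break → 9 h 12 min
Total worked: 42 h 53 min = 2573 min.
Regular 40 h 0 min = 2400 min at $14.50/h; overtime 2 h 53 min = 173 min at $29.00/h.
Pay = (2400 × $14.50 + 173 × $29.00) ÷ 60 = $663.62.

$663.62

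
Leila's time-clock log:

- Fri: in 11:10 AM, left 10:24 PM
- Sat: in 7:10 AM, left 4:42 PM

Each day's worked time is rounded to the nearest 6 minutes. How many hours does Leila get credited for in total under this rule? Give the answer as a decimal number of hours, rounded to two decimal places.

Fri: 11:10 AM–10:24 PM = 11 h 14 min → rounds to 11 h 12 min
Sat: 7:10 AM–4:42 PM = 9 h 32 min → rounds to 9 h 30 min
Total credited: 20 h 42 min.

20.70 hours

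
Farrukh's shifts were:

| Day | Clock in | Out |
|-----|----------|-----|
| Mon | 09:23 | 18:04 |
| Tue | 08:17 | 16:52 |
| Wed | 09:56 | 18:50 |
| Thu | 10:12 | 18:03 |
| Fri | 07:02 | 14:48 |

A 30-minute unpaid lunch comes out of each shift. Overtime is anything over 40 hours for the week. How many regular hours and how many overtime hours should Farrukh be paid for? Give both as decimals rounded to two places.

Regular 39.28 hours, overtime 0.00 hours

Mon: 09:23–18:04 = 8 h 41 min; less 30 min break → 8 h 11 min
Tue: 08:17–16:52 = 8 h 35 min; less 30 min break → 8 h 5 min
Wed: 09:56–18:50 = 8 h 54 min; less 30 min break → 8 h 24 min
Thu: 10:12–18:03 = 7 h 51 min; less 30 min break → 7 h 21 min
Fri: 07:02–14:48 = 7 h 46 min; less 30 min break → 7 h 16 min
Total worked: 39 h 17 min = 39.28 h.
Threshold 40 h → overtime 0 h 0 min, regular 39 h 17 min.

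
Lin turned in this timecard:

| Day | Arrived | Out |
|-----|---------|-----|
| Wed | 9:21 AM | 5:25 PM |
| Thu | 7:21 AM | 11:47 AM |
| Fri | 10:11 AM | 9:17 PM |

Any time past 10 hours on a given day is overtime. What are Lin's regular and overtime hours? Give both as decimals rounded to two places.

Regular 22.50 hours, overtime 1.10 hours

Wed: 9:21 AM–5:25 PM = 8 h 4 min
Thu: 7:21 AM–11:47 AM = 4 h 26 min
Fri: 10:11 AM–9:17 PM = 11 h 6 min
Wed reg 8 h 4 min / OT 0 h 0 min; Thu reg 4 h 26 min / OT 0 h 0 min; Fri reg 10 h 0 min / OT 1 h 6 min.
Totals: regular 22 h 30 min, overtime 1 h 6 min.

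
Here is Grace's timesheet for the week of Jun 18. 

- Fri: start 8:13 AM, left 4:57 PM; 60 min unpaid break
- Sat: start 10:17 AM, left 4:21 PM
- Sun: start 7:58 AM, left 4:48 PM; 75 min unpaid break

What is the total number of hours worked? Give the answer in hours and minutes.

21 h 23 min

Fri: 8:13 AM–4:57 PM = 8 h 44 min; less 60 min break → 7 h 44 min
Sat: 10:17 AM–4:21 PM = 6 h 4 min
Sun: 7:58 AM–4:48 PM = 8 h 50 min; less 75 min break → 7 h 35 min
Total: 7 h 44 min + 6 h 4 min + 7 h 35 min = 21 h 23 min.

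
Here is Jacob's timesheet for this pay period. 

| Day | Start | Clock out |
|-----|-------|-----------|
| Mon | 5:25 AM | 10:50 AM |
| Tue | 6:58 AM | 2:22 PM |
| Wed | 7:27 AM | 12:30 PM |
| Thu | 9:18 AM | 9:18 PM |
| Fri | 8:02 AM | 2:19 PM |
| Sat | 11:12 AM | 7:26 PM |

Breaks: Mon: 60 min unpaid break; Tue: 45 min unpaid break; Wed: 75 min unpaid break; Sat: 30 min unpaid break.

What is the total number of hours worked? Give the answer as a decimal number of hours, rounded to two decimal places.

Mon: 5:25 AM–10:50 AM = 5 h 25 min; less 60 min break → 4 h 25 min
Tue: 6:58 AM–2:22 PM = 7 h 24 min; less 45 min break → 6 h 39 min
Wed: 7:27 AM–12:30 PM = 5 h 3 min; less 75 min break → 3 h 48 min
Thu: 9:18 AM–9:18 PM = 12 h 0 min
Fri: 8:02 AM–2:19 PM = 6 h 17 min
Sat: 11:12 AM–7:26 PM = 8 h 14 min; less 30 min break → 7 h 44 min
Total: 4 h 25 min + 6 h 39 min + 3 h 48 min + 12 h 0 min + 6 h 17 min + 7 h 44 min = 40 h 53 min.

40.88 hours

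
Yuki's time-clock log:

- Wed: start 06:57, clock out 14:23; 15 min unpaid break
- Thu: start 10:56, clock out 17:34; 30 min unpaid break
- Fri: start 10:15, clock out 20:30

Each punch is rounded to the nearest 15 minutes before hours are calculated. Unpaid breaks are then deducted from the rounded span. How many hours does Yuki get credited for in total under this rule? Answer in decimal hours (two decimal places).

23.50 hours

Wed: in 06:57→07:00, out 14:23→14:30; 7 h 30 min − 15 min = 7 h 15 min
Thu: in 10:56→11:00, out 17:34→17:30; 6 h 30 min − 30 min = 6 h 0 min
Fri: in 10:15→10:15, out 20:30→20:30; 10 h 15 min
Total credited: 23 h 30 min.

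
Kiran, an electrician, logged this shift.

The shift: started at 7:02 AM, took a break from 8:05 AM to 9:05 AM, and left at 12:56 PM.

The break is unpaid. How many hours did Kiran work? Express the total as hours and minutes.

4 h 54 min

The shift: 7:02 AM–12:56 PM = 5 h 54 min; less 60 min break → 4 h 54 min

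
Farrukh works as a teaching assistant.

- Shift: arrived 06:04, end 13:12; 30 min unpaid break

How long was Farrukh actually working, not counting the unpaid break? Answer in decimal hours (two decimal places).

6.63 hours

Shift: 06:04–13:12 = 7 h 8 min; less 30 min break → 6 h 38 min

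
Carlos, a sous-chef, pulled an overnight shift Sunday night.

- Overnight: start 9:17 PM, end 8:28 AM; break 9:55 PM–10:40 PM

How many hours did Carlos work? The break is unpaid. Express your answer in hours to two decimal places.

Overnight: 9:17 PM → midnight = 2 h 43 min; midnight → 8:28 AM = 8 h 28 min; span 11 h 11 min; less 45 min break → 10 h 26 min

10.43 hours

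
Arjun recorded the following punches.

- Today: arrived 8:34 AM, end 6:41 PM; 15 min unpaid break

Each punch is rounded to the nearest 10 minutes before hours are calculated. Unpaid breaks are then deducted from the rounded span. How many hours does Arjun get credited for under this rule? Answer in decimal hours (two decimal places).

9.92 hours

Today: in 8:34 AM→8:30 AM, out 6:41 PM→6:40 PM; 10 h 10 min − 15 min = 9 h 55 min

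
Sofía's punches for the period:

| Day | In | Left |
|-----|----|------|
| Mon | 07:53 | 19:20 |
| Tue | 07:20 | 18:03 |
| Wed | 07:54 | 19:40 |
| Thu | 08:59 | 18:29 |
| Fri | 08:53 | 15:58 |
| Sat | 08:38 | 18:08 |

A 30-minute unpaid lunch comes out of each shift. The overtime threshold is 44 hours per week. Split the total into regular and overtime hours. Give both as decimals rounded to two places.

Mon: 07:53–19:20 = 11 h 27 min; less 30 min break → 10 h 57 min
Tue: 07:20–18:03 = 10 h 43 min; less 30 min break → 10 h 13 min
Wed: 07:54–19:40 = 11 h 46 min; less 30 min break → 11 h 16 min
Thu: 08:59–18:29 = 9 h 30 min; less 30 min break → 9 h 0 min
Fri: 08:53–15:58 = 7 h 5 min; less 30 min break → 6 h 35 min
Sat: 08:38–18:08 = 9 h 30 min; less 30 min break → 9 h 0 min
Total worked: 57 h 1 min = 57.02 h.
Threshold 44 h → overtime 13 h 1 min, regular 44 h 0 min.

Regular 44.00 hours, overtime 13.02 hours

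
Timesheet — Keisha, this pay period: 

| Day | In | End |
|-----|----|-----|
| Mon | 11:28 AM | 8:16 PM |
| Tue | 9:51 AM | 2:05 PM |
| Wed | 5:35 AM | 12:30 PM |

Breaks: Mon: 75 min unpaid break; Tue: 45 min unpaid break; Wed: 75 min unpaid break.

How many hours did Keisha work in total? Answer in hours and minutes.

Mon: 11:28 AM–8:16 PM = 8 h 48 min; less 75 min break → 7 h 33 min
Tue: 9:51 AM–2:05 PM = 4 h 14 min; less 45 min break → 3 h 29 min
Wed: 5:35 AM–12:30 PM = 6 h 55 min; less 75 min break → 5 h 40 min
Total: 7 h 33 min + 3 h 29 min + 5 h 40 min = 16 h 42 min.

16 h 42 min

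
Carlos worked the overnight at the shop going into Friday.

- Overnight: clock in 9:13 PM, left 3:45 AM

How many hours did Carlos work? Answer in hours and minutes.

Overnight: 9:13 PM → midnight = 2 h 47 min; midnight → 3:45 AM = 3 h 45 min; span 6 h 32 min

6 h 32 min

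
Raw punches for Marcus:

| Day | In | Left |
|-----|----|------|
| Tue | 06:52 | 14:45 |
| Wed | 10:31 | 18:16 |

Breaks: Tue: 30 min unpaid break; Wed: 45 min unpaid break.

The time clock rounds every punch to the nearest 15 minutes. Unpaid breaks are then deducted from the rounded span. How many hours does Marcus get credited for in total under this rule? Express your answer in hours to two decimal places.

14.50 hours

Tue: in 06:52→06:45, out 14:45→14:45; 8 h 0 min − 30 min = 7 h 30 min
Wed: in 10:31→10:30, out 18:16→18:15; 7 h 45 min − 45 min = 7 h 0 min
Total credited: 14 h 30 min.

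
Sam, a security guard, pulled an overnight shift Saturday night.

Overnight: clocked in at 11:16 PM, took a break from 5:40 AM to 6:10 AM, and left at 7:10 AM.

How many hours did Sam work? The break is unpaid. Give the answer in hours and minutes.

Overnight: 11:16 PM → midnight = 0 h 44 min; midnight → 7:10 AM = 7 h 10 min; span 7 h 54 min; less 30 min break → 7 h 24 min

7 h 24 min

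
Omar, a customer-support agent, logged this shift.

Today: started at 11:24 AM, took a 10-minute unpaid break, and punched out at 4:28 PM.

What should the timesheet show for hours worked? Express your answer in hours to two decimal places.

4.90 hours

Today: 11:24 AM–4:28 PM = 5 h 4 min; less 10 min break → 4 h 54 min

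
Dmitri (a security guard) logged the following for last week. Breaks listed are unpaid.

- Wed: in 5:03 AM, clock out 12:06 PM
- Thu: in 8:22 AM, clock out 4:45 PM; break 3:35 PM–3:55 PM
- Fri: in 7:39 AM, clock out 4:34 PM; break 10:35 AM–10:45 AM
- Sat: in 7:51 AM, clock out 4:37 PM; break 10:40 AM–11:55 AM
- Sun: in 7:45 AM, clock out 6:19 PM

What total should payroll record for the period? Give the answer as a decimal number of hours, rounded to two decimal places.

Wed: 5:03 AM–12:06 PM = 7 h 3 min
Thu: 8:22 AM–4:45 PM = 8 h 23 min; less 20 min break → 8 h 3 min
Fri: 7:39 AM–4:34 PM = 8 h 55 min; less 10 min break → 8 h 45 min
Sat: 7:51 AM–4:37 PM = 8 h 46 min; less 75 min break → 7 h 31 min
Sun: 7:45 AM–6:19 PM = 10 h 34 min
Total: 7 h 3 min + 8 h 3 min + 8 h 45 min + 7 h 31 min + 10 h 34 min = 41 h 56 min.

41.93 hours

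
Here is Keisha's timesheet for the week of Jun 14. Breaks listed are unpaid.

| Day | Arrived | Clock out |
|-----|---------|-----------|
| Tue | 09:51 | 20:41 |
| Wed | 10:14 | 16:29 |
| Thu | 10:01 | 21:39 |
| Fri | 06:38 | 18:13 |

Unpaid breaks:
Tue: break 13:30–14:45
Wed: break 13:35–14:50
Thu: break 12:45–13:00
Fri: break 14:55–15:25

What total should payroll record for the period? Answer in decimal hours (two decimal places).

Tue: 09:51–20:41 = 10 h 50 min; less 75 min break → 9 h 35 min
Wed: 10:14–16:29 = 6 h 15 min; less 75 min break → 5 h 0 min
Thu: 10:01–21:39 = 11 h 38 min; less 15 min break → 11 h 23 min
Fri: 06:38–18:13 = 11 h 35 min; less 30 min break → 11 h 5 min
Total: 9 h 35 min + 5 h 0 min + 11 h 23 min + 11 h 5 min = 37 h 3 min.

37.05 hours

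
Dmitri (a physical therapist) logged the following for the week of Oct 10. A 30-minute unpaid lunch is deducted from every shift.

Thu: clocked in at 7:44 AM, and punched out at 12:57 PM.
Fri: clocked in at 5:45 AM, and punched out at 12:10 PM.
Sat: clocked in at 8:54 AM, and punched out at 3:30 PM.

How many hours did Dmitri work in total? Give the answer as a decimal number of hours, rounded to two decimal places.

16.73 hours

Thu: 7:44 AM–12:57 PM = 5 h 13 min; less 30 min break → 4 h 43 min
Fri: 5:45 AM–12:10 PM = 6 h 25 min; less 30 min break → 5 h 55 min
Sat: 8:54 AM–3:30 PM = 6 h 36 min; less 30 min break → 6 h 6 min
Total: 4 h 43 min + 5 h 55 min + 6 h 6 min = 16 h 44 min.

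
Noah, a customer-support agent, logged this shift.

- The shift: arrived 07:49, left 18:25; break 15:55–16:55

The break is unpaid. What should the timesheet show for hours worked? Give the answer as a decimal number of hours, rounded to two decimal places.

The shift: 07:49–18:25 = 10 h 36 min; less 60 min break → 9 h 36 min

9.60 hours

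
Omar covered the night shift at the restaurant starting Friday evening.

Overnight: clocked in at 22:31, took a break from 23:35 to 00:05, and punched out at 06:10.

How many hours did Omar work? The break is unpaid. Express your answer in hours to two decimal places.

7.15 hours

Overnight: 22:31 → midnight = 1 h 29 min; midnight → 06:10 = 6 h 10 min; span 7 h 39 min; less 30 min break → 7 h 9 min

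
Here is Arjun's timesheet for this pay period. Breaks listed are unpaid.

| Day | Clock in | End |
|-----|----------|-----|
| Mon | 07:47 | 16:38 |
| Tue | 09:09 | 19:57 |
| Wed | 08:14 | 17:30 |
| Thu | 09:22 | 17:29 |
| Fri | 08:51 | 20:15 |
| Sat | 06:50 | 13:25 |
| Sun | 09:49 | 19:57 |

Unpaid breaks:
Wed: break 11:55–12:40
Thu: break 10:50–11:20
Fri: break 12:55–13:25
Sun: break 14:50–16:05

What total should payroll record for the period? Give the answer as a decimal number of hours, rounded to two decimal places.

62.15 hours

Mon: 07:47–16:38 = 8 h 51 min
Tue: 09:09–19:57 = 10 h 48 min
Wed: 08:14–17:30 = 9 h 16 min; less 45 min break → 8 h 31 min
Thu: 09:22–17:29 = 8 h 7 min; less 30 min break → 7 h 37 min
Fri: 08:51–20:15 = 11 h 24 min; less 30 min break → 10 h 54 min
Sat: 06:50–13:25 = 6 h 35 min
Sun: 09:49–19:57 = 10 h 8 min; less 75 min break → 8 h 53 min
Total: 8 h 51 min + 10 h 48 min + 8 h 31 min + 7 h 37 min + 10 h 54 min + 6 h 35 min + 8 h 53 min = 62 h 9 min.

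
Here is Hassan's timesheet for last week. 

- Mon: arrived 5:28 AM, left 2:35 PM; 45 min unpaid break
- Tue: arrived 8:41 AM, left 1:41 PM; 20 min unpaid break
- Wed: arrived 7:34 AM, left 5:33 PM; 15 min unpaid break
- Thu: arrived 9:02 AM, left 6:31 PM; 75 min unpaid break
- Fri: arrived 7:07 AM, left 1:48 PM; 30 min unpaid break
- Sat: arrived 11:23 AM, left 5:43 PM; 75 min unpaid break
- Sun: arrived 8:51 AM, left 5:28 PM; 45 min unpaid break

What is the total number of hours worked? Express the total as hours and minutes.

50 h 8 min

Mon: 5:28 AM–2:35 PM = 9 h 7 min; less 45 min break → 8 h 22 min
Tue: 8:41 AM–1:41 PM = 5 h 0 min; less 20 min break → 4 h 40 min
Wed: 7:34 AM–5:33 PM = 9 h 59 min; less 15 min break → 9 h 44 min
Thu: 9:02 AM–6:31 PM = 9 h 29 min; less 75 min break → 8 h 14 min
Fri: 7:07 AM–1:48 PM = 6 h 41 min; less 30 min break → 6 h 11 min
Sat: 11:23 AM–5:43 PM = 6 h 20 min; less 75 min break → 5 h 5 min
Sun: 8:51 AM–5:28 PM = 8 h 37 min; less 45 min break → 7 h 52 min
Total: 8 h 22 min + 4 h 40 min + 9 h 44 min + 8 h 14 min + 6 h 11 min + 5 h 5 min + 7 h 52 min = 50 h 8 min.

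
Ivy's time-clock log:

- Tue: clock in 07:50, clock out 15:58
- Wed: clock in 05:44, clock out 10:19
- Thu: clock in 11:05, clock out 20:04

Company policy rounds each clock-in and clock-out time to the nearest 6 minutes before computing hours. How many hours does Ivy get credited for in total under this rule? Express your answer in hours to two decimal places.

Tue: in 07:50→07:48, out 15:58→16:00; 8 h 12 min
Wed: in 05:44→05:42, out 10:19→10:18; 4 h 36 min
Thu: in 11:05→11:06, out 20:04→20:06; 9 h 0 min
Total credited: 21 h 48 min.

21.80 hours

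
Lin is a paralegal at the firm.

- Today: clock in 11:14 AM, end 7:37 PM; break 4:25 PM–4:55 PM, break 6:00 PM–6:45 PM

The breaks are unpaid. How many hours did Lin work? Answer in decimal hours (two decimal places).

7.13 hours

Today: 11:14 AM–7:37 PM = 8 h 23 min; less 75 min break → 7 h 8 min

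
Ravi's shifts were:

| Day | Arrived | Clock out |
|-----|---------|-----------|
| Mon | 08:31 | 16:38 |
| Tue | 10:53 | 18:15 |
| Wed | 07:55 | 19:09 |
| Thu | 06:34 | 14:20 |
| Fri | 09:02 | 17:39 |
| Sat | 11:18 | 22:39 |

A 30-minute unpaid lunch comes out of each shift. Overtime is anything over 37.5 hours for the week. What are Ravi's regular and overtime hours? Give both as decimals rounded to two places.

Regular 37.50 hours, overtime 13.95 hours

Mon: 08:31–16:38 = 8 h 7 min; less 30 min break → 7 h 37 min
Tue: 10:53–18:15 = 7 h 22 min; less 30 min break → 6 h 52 min
Wed: 07:55–19:09 = 11 h 14 min; less 30 min break → 10 h 44 min
Thu: 06:34–14:20 = 7 h 46 min; less 30 min break → 7 h 16 min
Fri: 09:02–17:39 = 8 h 37 min; less 30 min break → 8 h 7 min
Sat: 11:18–22:39 = 11 h 21 min; less 30 min break → 10 h 51 min
Total worked: 51 h 27 min = 51.45 h.
Threshold 37.5 h → overtime 13 h 57 min, regular 37 h 30 min.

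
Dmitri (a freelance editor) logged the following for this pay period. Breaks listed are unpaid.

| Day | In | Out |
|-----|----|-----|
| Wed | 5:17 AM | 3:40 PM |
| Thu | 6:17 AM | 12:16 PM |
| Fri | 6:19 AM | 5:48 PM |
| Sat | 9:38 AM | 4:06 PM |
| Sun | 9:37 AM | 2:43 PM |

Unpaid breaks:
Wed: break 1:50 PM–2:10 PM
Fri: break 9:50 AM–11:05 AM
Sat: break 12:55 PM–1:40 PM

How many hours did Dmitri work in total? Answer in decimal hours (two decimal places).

37.08 hours

Wed: 5:17 AM–3:40 PM = 10 h 23 min; less 20 min break → 10 h 3 min
Thu: 6:17 AM–12:16 PM = 5 h 59 min
Fri: 6:19 AM–5:48 PM = 11 h 29 min; less 75 min break → 10 h 14 min
Sat: 9:38 AM–4:06 PM = 6 h 28 min; less 45 min break → 5 h 43 min
Sun: 9:37 AM–2:43 PM = 5 h 6 min
Total: 10 h 3 min + 5 h 59 min + 10 h 14 min + 5 h 43 min + 5 h 6 min = 37 h 5 min.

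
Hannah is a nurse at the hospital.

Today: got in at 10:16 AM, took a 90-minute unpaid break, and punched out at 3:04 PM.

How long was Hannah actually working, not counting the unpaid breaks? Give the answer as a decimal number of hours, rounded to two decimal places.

3.30 hours

Today: 10:16 AM–3:04 PM = 4 h 48 min; less 90 min break → 3 h 18 min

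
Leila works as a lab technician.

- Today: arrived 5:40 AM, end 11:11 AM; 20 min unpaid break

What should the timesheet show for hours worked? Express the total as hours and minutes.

Today: 5:40 AM–11:11 AM = 5 h 31 min; less 20 min break → 5 h 11 min

5 h 11 min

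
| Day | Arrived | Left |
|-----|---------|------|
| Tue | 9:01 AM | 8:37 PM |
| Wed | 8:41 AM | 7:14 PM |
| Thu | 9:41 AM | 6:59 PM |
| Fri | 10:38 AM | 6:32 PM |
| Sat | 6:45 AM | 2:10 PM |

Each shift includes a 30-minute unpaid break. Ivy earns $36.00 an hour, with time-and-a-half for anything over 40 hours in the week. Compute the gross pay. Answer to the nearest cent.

$1670.40

Tue: 9:01 AM–8:37 PM = 11 h 36 min; less 30 min break → 11 h 6 min
Wed: 8:41 AM–7:14 PM = 10 h 33 min; less 30 min break → 10 h 3 min
Thu: 9:41 AM–6:59 PM = 9 h 18 min; less 30 min break → 8 h 48 min
Fri: 10:38 AM–6:32 PM = 7 h 54 min; less 30 min break → 7 h 24 min
Sat: 6:45 AM–2:10 PM = 7 h 25 min; less 30 min break → 6 h 55 min
Total worked: 44 h 16 min = 2656 min.
Regular 40 h 0 min = 2400 min at $36.00/h; overtime 4 h 16 min = 256 min at $54.00/h.
Pay = (2400 × $36.00 + 256 × $54.00) ÷ 60 = $1670.40.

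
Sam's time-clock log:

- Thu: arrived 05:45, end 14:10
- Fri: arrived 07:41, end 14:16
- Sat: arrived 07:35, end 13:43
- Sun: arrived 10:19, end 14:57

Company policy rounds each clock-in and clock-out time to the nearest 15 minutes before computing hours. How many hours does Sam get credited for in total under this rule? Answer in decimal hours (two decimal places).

Thu: in 05:45→05:45, out 14:10→14:15; 8 h 30 min
Fri: in 07:41→07:45, out 14:16→14:15; 6 h 30 min
Sat: in 07:35→07:30, out 13:43→13:45; 6 h 15 min
Sun: in 10:19→10:15, out 14:57→15:00; 4 h 45 min
Total credited: 26 h 0 min.

26.00 hours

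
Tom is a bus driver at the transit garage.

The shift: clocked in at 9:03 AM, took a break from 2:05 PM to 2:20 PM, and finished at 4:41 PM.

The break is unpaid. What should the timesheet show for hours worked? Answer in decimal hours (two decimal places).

7.38 hours

The shift: 9:03 AM–4:41 PM = 7 h 38 min; less 15 min break → 7 h 23 min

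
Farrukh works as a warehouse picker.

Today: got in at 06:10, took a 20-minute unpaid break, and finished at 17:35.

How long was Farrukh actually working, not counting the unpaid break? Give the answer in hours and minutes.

Today: 06:10–17:35 = 11 h 25 min; less 20 min break → 11 h 5 min

11 h 5 min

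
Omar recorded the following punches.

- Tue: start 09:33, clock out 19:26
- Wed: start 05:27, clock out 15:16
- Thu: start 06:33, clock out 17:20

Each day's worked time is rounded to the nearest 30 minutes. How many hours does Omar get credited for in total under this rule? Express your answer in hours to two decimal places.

Tue: 09:33–19:26 = 9 h 53 min → rounds to 10 h 0 min
Wed: 05:27–15:16 = 9 h 49 min → rounds to 10 h 0 min
Thu: 06:33–17:20 = 10 h 47 min → rounds to 11 h 0 min
Total credited: 31 h 0 min.

31.00 hours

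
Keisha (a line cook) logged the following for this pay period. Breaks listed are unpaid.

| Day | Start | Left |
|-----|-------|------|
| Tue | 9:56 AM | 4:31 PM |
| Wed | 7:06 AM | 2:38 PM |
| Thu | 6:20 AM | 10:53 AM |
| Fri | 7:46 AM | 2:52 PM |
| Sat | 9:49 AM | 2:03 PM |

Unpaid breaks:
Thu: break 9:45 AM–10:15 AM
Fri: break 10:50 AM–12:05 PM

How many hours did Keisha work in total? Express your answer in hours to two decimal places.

Tue: 9:56 AM–4:31 PM = 6 h 35 min
Wed: 7:06 AM–2:38 PM = 7 h 32 min
Thu: 6:20 AM–10:53 AM = 4 h 33 min; less 30 min break → 4 h 3 min
Fri: 7:46 AM–2:52 PM = 7 h 6 min; less 75 min break → 5 h 51 min
Sat: 9:49 AM–2:03 PM = 4 h 14 min
Total: 6 h 35 min + 7 h 32 min + 4 h 3 min + 5 h 51 min + 4 h 14 min = 28 h 15 min.

28.25 hours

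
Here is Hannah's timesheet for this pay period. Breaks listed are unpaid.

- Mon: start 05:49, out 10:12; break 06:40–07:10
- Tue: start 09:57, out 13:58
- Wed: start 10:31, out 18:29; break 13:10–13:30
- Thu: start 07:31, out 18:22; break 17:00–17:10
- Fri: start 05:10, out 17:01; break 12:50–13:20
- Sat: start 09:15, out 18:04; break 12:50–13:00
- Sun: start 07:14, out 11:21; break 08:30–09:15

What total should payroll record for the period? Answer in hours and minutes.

Mon: 05:49–10:12 = 4 h 23 min; less 30 min break → 3 h 53 min
Tue: 09:57–13:58 = 4 h 1 min
Wed: 10:31–18:29 = 7 h 58 min; less 20 min break → 7 h 38 min
Thu: 07:31–18:22 = 10 h 51 min; less 10 min break → 10 h 41 min
Fri: 05:10–17:01 = 11 h 51 min; less 30 min break → 11 h 21 min
Sat: 09:15–18:04 = 8 h 49 min; less 10 min break → 8 h 39 min
Sun: 07:14–11:21 = 4 h 7 min; less 45 min break → 3 h 22 min
Total: 3 h 53 min + 4 h 1 min + 7 h 38 min + 10 h 41 min + 11 h 21 min + 8 h 39 min + 3 h 22 min = 49 h 35 min.

49 h 35 min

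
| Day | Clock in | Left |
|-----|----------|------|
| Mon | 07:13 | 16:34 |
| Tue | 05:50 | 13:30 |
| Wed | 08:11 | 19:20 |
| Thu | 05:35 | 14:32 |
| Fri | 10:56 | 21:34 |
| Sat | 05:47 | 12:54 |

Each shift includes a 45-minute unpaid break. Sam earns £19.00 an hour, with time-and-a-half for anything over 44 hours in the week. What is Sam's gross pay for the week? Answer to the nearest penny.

Mon: 07:13–16:34 = 9 h 21 min; less 45 min break → 8 h 36 min
Tue: 05:50–13:30 = 7 h 40 min; less 45 min break → 6 h 55 min
Wed: 08:11–19:20 = 11 h 9 min; less 45 min break → 10 h 24 min
Thu: 05:35–14:32 = 8 h 57 min; less 45 min break → 8 h 12 min
Fri: 10:56–21:34 = 10 h 38 min; less 45 min break → 9 h 53 min
Sat: 05:47–12:54 = 7 h 7 min; less 45 min break → 6 h 22 min
Total worked: 50 h 22 min = 3022 min.
Regular 44 h 0 min = 2640 min at £19.00/h; overtime 6 h 22 min = 382 min at £28.50/h.
Pay = (2640 × £19.00 + 382 × £28.50) ÷ 60 = £1017.45.

£1017.45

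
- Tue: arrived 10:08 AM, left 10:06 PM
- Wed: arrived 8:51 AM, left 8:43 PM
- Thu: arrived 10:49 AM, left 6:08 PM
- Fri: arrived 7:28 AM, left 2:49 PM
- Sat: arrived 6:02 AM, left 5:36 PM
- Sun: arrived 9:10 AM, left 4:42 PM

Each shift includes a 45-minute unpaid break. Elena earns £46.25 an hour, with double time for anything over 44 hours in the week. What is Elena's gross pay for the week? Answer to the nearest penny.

Tue: 10:08 AM–10:06 PM = 11 h 58 min; less 45 min break → 11 h 13 min
Wed: 8:51 AM–8:43 PM = 11 h 52 min; less 45 min break → 11 h 7 min
Thu: 10:49 AM–6:08 PM = 7 h 19 min; less 45 min break → 6 h 34 min
Fri: 7:28 AM–2:49 PM = 7 h 21 min; less 45 min break → 6 h 36 min
Sat: 6:02 AM–5:36 PM = 11 h 34 min; less 45 min break → 10 h 49 min
Sun: 9:10 AM–4:42 PM = 7 h 32 min; less 45 min break → 6 h 47 min
Total worked: 53 h 6 min = 3186 min.
Regular 44 h 0 min = 2640 min at £46.25/h; overtime 9 h 6 min = 546 min at £92.50/h.
Pay = (2640 × £46.25 + 546 × £92.50) ÷ 60 = £2876.75.

£2876.75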